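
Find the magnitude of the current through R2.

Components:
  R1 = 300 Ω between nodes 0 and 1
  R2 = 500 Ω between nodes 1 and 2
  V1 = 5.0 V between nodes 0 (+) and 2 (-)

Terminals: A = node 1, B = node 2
Nodal analysis, taking node 2 as the 0 V reference.
Source V1 fixes V_0 = 5 V.
KCL at each unknown node (sum of currents leaving = 0; resistances in Ω):
  Node 1: (V_1 - 5)/300 + (V_1 - 0)/500 = 0
Collecting terms: 0.005333 × V_1 = 0.01667  =>  V_1 = 3.125 V
I_R2 = (V_1 - V_2)/R2 = (3.125 - 0)/500 = 0.00625 A
|I_R2| = 0.00625 A

Final answer: |I_R2| = 0.00625 A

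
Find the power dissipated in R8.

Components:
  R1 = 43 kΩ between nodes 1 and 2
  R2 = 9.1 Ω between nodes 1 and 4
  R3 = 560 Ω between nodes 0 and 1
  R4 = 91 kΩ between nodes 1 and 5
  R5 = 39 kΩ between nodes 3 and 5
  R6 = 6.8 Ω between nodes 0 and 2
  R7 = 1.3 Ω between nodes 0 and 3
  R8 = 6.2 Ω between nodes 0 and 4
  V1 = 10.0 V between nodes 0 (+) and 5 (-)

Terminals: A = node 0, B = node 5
Nodal analysis, taking node 5 as the 0 V reference.
Source V1 fixes V_0 = 10 V.
KCL at each unknown node (sum of currents leaving = 0; resistances in Ω):
  Node 1: (V_1 - V_2)/43000 + (V_1 - V_4)/9.1 + (V_1 - 10)/560 + (V_1 - 0)/91000 = 0
  Node 2: (V_2 - V_1)/43000 + (V_2 - 10)/6.8 = 0
  Node 3: (V_3 - 0)/39000 + (V_3 - 10)/1.3 = 0
  Node 4: (V_4 - V_1)/9.1 + (V_4 - 10)/6.2 = 0
Collecting terms (coefficients in siemens):
  0.1117·V_1 - 0.00002326·V_2 - 0.1099·V_4 = 0.01786
  0.1471·V_2 - 0.00002326·V_1 = 1.471
  0.7693·V_3 = 7.692
  0.2712·V_4 - 0.1099·V_1 = 1.613
Solving these 4 simultaneous equations (Gaussian elimination) gives:
  V_1 = 9.998 V, V_2 = 10 V, V_3 = 10 V, V_4 = 9.999 V
I_R8 = (V_0 - V_4)/R8 = (10 - 9.999)/6.2 = 0.0001069 A
P_R8 = I_R8² × R8 = (0.0001069)² × 6.2 = 0.00000007087 W

Final answer: 7.087e-08 W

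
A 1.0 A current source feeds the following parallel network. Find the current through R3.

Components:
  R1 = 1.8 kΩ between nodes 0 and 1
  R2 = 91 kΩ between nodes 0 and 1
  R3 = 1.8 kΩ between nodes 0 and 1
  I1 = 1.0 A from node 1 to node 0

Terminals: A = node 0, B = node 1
All resistors sit directly between nodes 0 and 1, so they are in parallel and share one voltage V; the full source current 1 A splits among them.
1/R_par = 1/1800 + 1/91000 + 1/1800 = 0.001122 S  =>  R_par = 891.2 Ω
V = I × R_par = 1 × 891.2 = 891.2 V
I_R3 = V/R3 = 891.2/1800 = 0.4951 A

Final answer: 0.4951 A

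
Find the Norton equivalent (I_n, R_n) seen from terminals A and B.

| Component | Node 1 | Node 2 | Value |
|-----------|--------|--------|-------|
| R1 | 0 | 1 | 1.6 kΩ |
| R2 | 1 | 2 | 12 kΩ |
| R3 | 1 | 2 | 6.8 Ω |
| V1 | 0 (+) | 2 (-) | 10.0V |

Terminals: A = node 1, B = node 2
Find the Thévenin equivalent first; then I_n = V_th/R_th and R_n = R_th.
Step 1 — V_th is the open-circuit voltage V_A - V_B (nothing connected across the terminals).
Nodal analysis, taking node 2 as the 0 V reference.
Source V1 fixes V_0 = 10 V.
KCL at each unknown node (sum of currents leaving = 0; resistances in Ω):
  Node 1: (V_1 - 10)/1600 + (V_1 - 0)/12000 + (V_1 - 0)/6.8 = 0
Collecting terms: 0.1478 × V_1 = 0.00625  =>  V_1 = 0.0423 V
V_th = V_1 - V_2 = 0.0423 - 0 = 0.0423 V
Step 2 — R_th: zero the source — replace V1 by a short circuit (node 2 merges into node 0) — and find the resistance seen between A (node 1) and B (node 0).
Reduce the network between node 1 (A) and node 0 (B) by series/parallel combination:
  Rp1 = R1 ‖ R2 ‖ R3 (parallel, all between nodes 0 and 1) = 1/(1/1600 + 1/12000 + 1/6.8) = 6.767 Ω
R_th = 6.767 Ω
I_n = V_th/R_th = 0.0423/6.767 = 0.00625 A, and R_n = R_th = 6.767 Ω

Final answer: I_n = 0.00625 A, R_n = 6.767 Ω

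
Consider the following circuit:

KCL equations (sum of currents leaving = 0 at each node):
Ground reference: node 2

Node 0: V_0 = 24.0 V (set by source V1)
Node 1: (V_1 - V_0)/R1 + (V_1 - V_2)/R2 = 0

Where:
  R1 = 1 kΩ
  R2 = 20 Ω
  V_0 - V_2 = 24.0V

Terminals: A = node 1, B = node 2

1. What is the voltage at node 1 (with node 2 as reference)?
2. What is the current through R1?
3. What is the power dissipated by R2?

Nodal analysis, taking node 2 as the 0 V reference.
Source V1 fixes V_0 = 24 V.
KCL at each unknown node (sum of currents leaving = 0; resistances in Ω):
  Node 1: (V_1 - 24)/1000 + (V_1 - 0)/20 = 0
Collecting terms: 0.051 × V_1 = 0.024  =>  V_1 = 0.4706 V
Part 1:
  Read off the nodal solution: V_1 = 0.4706 V
Part 2:
  I_R1 = (V_0 - V_1)/R1 = (24 - 0.4706)/1000 = 0.02353 A
  Magnitude: I_R1 = 0.02353 A
Part 3:
  I_R2 = (V_1 - V_2)/R2 = (0.4706 - 0)/20 = 0.02353 A
  P_R2 = I_R2² × R2 = (0.02353)² × 20 = 0.01107 W

Final answers:
1. V_1 = 0.4706 V
2. I_R1 = 0.02353 A
3. P_R2 = 0.01107 W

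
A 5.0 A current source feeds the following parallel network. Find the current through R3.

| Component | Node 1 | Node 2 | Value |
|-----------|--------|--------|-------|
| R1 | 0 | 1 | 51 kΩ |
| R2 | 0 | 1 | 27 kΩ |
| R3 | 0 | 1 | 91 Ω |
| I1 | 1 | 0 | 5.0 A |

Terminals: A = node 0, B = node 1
All resistors sit directly between nodes 0 and 1, so they are in parallel and share one voltage V; the full source current 5 A splits among them.
1/R_par = 1/51000 + 1/27000 + 1/91 = 0.01105 S  =>  R_par = 90.53 Ω
V = I × R_par = 5 × 90.53 = 452.7 V
I_R3 = V/R3 = 452.7/91 = 4.974 A

Final answer: 4.974 A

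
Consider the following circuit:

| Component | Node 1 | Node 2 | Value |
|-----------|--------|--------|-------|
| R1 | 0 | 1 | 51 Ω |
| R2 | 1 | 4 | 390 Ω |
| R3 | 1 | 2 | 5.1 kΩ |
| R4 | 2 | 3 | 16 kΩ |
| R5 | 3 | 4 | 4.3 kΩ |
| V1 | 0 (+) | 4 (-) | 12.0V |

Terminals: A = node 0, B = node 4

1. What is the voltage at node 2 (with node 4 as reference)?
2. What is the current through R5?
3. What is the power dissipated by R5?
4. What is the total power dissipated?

Nodal analysis, taking node 4 as the 0 V reference.
Source V1 fixes V_0 = 12 V.
KCL at each unknown node (sum of currents leaving = 0; resistances in Ω):
  Node 1: (V_1 - 12)/51 + (V_1 - 0)/390 + (V_1 - V_2)/5100 = 0
  Node 2: (V_2 - V_1)/5100 + (V_2 - V_3)/16000 = 0
  Node 3: (V_3 - V_2)/16000 + (V_3 - 0)/4300 = 0
Collecting terms (coefficients in siemens):
  0.02237·V_1 - 0.0001961·V_2 = 0.2353
  0.0002586·V_2 - 0.0001961·V_1 - 0.0000625·V_3 = 0
  0.0002951·V_3 - 0.0000625·V_2 = 0
Solving these 3 simultaneous equations (Gaussian elimination) gives:
  V_1 = 10.59 V, V_2 = 8.466 V, V_3 = 1.793 V
Part 1:
  Read off the nodal solution: V_2 = 8.466 V
Part 2:
  I_R5 = (V_3 - V_4)/R5 = (1.793 - 0)/4300 = 0.0004171 A
  Magnitude: I_R5 = 0.0004171 A
Part 3:
  I_R5 = (V_3 - V_4)/R5 = (1.793 - 0)/4300 = 0.0004171 A
  P_R5 = I_R5² × R5 = (0.0004171)² × 4300 = 0.000748 W
Part 4:
  Power in each resistor, P = (ΔV)²/R:
    P_R1 = (12 - 10.59)²/51 = 0.03879 W
    P_R2 = (10.59 - 0)²/390 = 0.2877 W
    P_R3 = (10.59 - 8.466)²/5100 = 0.0008871 W
    P_R4 = (8.466 - 1.793)²/16000 = 0.002783 W
    P_R5 = (1.793 - 0)²/4300 = 0.000748 W
  P_total = P_R1 + P_R2 + P_R3 + P_R4 + P_R5 = 0.331 W

Final answers:
1. V_2 = 8.466 V
2. I_R5 = 0.0004171 A
3. P_R5 = 0.000748 W
4. P_total = 0.331 W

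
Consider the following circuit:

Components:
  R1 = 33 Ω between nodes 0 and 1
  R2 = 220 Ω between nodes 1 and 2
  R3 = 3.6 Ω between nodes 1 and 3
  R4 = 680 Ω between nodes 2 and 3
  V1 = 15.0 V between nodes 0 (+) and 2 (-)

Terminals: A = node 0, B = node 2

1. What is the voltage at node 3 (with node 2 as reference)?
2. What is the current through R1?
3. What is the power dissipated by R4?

Nodal analysis, taking node 2 as the 0 V reference.
Source V1 fixes V_0 = 15 V.
KCL at each unknown node (sum of currents leaving = 0; resistances in Ω):
  Node 1: (V_1 - 15)/33 + (V_1 - 0)/220 + (V_1 - V_3)/3.6 = 0
  Node 3: (V_3 - V_1)/3.6 + (V_3 - 0)/680 = 0
Collecting terms (coefficients in siemens):
  0.3126·V_1 - 0.2778·V_3 = 0.4545
  0.2792·V_3 - 0.2778·V_1 = 0
Determinant D = (0.3126)(0.2792) - (-0.2778)(-0.2778) = 0.01014
V_1 = [(0.4545)(0.2792) - (-0.2778)(0)]/D = 12.52 V
V_3 = [(0.3126)(0) - (0.4545)(-0.2778)]/D = 12.45 V
Part 1:
  Read off the nodal solution: V_3 = 12.45 V
Part 2:
  I_R1 = (V_0 - V_1)/R1 = (15 - 12.52)/33 = 0.07521 A
  Magnitude: I_R1 = 0.07521 A
Part 3:
  I_R4 = (V_2 - V_3)/R4 = (0 - 12.45)/680 = -0.01831 A
  P_R4 = I_R4² × R4 = (-0.01831)² × 680 = 0.228 W

Final answers:
1. V_3 = 12.45 V
2. I_R1 = 0.07521 A
3. P_R4 = 0.228 W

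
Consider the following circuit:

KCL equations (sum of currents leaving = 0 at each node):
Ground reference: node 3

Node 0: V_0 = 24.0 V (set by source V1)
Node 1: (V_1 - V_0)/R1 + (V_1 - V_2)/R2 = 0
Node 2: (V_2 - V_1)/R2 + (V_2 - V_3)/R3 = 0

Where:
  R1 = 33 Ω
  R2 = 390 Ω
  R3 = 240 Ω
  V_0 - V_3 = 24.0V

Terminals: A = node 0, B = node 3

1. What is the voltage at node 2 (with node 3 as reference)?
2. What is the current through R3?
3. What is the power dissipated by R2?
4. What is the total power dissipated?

Nodal analysis, taking node 3 as the 0 V reference.
Source V1 fixes V_0 = 24 V.
KCL at each unknown node (sum of currents leaving = 0; resistances in Ω):
  Node 1: (V_1 - 24)/33 + (V_1 - V_2)/390 = 0
  Node 2: (V_2 - V_1)/390 + (V_2 - 0)/240 = 0
Collecting terms (coefficients in siemens):
  0.03287·V_1 - 0.002564·V_2 = 0.7273
  0.006731·V_2 - 0.002564·V_1 = 0
Determinant D = (0.03287)(0.006731) - (-0.002564)(-0.002564) = 0.0002146
V_1 = [(0.7273)(0.006731) - (-0.002564)(0)]/D = 22.81 V
V_2 = [(0.03287)(0) - (0.7273)(-0.002564)]/D = 8.688 V
Part 1:
  Read off the nodal solution: V_2 = 8.688 V
Part 2:
  I_R3 = (V_2 - V_3)/R3 = (8.688 - 0)/240 = 0.0362 A
  Magnitude: I_R3 = 0.0362 A
Part 3:
  I_R2 = (V_1 - V_2)/R2 = (22.81 - 8.688)/390 = 0.0362 A
  P_R2 = I_R2² × R2 = (0.0362)² × 390 = 0.511 W
Part 4:
  Power in each resistor, P = (ΔV)²/R:
    P_R1 = (24 - 22.81)²/33 = 0.04324 W
    P_R2 = (22.81 - 8.688)²/390 = 0.511 W
    P_R3 = (8.688 - 0)²/240 = 0.3145 W
  P_total = P_R1 + P_R2 + P_R3 = 0.8688 W

Final answers:
1. V_2 = 8.688 V
2. I_R3 = 0.0362 A
3. P_R2 = 0.511 W
4. P_total = 0.8688 W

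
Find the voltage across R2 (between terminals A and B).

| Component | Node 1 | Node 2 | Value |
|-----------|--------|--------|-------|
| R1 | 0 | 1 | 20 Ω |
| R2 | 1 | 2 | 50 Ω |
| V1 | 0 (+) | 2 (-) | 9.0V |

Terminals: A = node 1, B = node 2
R1 and R2 are in series across V1 (node 0 → node 1 → node 2), and the output A–B is taken across R2, so this is a voltage divider.
Series current: I = V1/(R1 + R2) = 9/(20 + 50) = 9/70 = 0.1286 A
V_R2 = I × R2 = V1 × R2/(R1 + R2) = 9 × 50/70 = 6.429 V

Final answer: 6.429 V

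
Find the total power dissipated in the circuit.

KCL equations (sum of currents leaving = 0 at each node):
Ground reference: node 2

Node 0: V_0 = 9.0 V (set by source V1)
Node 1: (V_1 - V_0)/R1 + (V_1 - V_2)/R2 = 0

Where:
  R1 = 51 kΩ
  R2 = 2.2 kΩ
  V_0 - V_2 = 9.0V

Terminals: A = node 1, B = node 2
Nodal analysis, taking node 2 as the 0 V reference.
Source V1 fixes V_0 = 9 V.
KCL at each unknown node (sum of currents leaving = 0; resistances in Ω):
  Node 1: (V_1 - 9)/51000 + (V_1 - 0)/2200 = 0
Collecting terms: 0.0004742 × V_1 = 0.0001765  =>  V_1 = 0.3722 V
Power in each resistor, P = (ΔV)²/R:
  P_R1 = (9 - 0.3722)²/51000 = 0.00146 W
  P_R2 = (0.3722 - 0)²/2200 = 0.00006296 W
P_total = P_R1 + P_R2 = 0.001523 W

Final answer: 0.001523 W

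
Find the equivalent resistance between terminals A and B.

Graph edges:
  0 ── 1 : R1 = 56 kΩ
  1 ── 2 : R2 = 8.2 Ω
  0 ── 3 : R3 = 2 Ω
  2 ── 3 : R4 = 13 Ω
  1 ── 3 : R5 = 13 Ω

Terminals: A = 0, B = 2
The network is not a plain series/parallel combination. Inject a 1 A test current into terminal A (node 0) and return it from terminal B (node 2); then R_eq = V_A / (1 A).
Nodal analysis, taking node 2 as the 0 V reference.
Current source I_test pushes 1 A into node 0 and draws it out of node 2.
KCL at each unknown node (sum of currents leaving = 0; resistances in Ω):
  Node 0: (V_0 - V_1)/56000 + (V_0 - V_3)/2 - 1 = 0
  Node 1: (V_1 - V_0)/56000 + (V_1 - 0)/8.2 + (V_1 - V_3)/13 = 0
  Node 3: (V_3 - V_0)/2 + (V_3 - V_1)/13 + (V_3 - 0)/13 = 0
Collecting terms (coefficients in siemens):
  0.5·V_0 - 0.00001786·V_1 - 0.5·V_3 = 1
  0.1989·V_1 - 0.00001786·V_0 - 0.07692·V_3 = 0
  0.6538·V_3 - 0.5·V_0 - 0.07692·V_1 = 0
Solving these 3 simultaneous equations (Gaussian elimination) gives:
  V_0 = 10.06 V, V_1 = 3.117 V, V_3 = 8.058 V
R_eq = V_0 / 1 A = 10.06 Ω

Final answer: 10.06 Ω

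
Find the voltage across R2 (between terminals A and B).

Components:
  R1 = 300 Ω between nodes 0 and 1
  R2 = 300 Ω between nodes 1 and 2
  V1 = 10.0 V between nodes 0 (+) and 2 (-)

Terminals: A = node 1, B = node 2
R1 and R2 are in series across V1 (node 0 → node 1 → node 2), and the output A–B is taken across R2, so this is a voltage divider.
Series current: I = V1/(R1 + R2) = 10/(300 + 300) = 10/600 = 0.01667 A
V_R2 = I × R2 = V1 × R2/(R1 + R2) = 10 × 300/600 = 5 V

Final answer: 5 V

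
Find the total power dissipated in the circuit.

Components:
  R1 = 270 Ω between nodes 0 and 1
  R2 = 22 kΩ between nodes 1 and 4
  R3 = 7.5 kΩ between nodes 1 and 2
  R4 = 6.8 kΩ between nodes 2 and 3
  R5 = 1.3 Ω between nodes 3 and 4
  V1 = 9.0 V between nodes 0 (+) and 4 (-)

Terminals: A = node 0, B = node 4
Nodal analysis, taking node 4 as the 0 V reference.
Source V1 fixes V_0 = 9 V.
KCL at each unknown node (sum of currents leaving = 0; resistances in Ω):
  Node 1: (V_1 - 9)/270 + (V_1 - 0)/22000 + (V_1 - V_2)/7500 = 0
  Node 2: (V_2 - V_1)/7500 + (V_2 - V_3)/6800 = 0
  Node 3: (V_3 - V_2)/6800 + (V_3 - 0)/1.3 = 0
Collecting terms (coefficients in siemens):
  0.003882·V_1 - 0.0001333·V_2 = 0.03333
  0.0002804·V_2 - 0.0001333·V_1 - 0.0001471·V_3 = 0
  0.7694·V_3 - 0.0001471·V_2 = 0
Solving these 3 simultaneous equations (Gaussian elimination) gives:
  V_1 = 8.728 V, V_2 = 4.151 V, V_3 = 0.0007934 V
Power in each resistor, P = (ΔV)²/R:
  P_R1 = (9 - 8.728)²/270 = 0.0002738 W
  P_R2 = (8.728 - 0)²/22000 = 0.003463 W
  P_R3 = (8.728 - 4.151)²/7500 = 0.002794 W
  P_R4 = (4.151 - 0.0007934)²/6800 = 0.002533 W
  P_R5 = (0.0007934 - 0)²/1.3 = 0.0000004842 W
P_total = P_R1 + P_R2 + P_R3 + P_R4 + P_R5 = 0.009063 W

Final answer: 0.009063 W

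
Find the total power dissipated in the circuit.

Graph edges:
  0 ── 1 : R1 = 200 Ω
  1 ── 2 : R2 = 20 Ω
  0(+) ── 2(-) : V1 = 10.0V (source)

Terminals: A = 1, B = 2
Nodal analysis, taking node 2 as the 0 V reference.
Source V1 fixes V_0 = 10 V.
KCL at each unknown node (sum of currents leaving = 0; resistances in Ω):
  Node 1: (V_1 - 10)/200 + (V_1 - 0)/20 = 0
Collecting terms: 0.055 × V_1 = 0.05  =>  V_1 = 0.9091 V
Power in each resistor, P = (ΔV)²/R:
  P_R1 = (10 - 0.9091)²/200 = 0.4132 W
  P_R2 = (0.9091 - 0)²/20 = 0.04132 W
P_total = P_R1 + P_R2 = 0.4545 W

Final answer: 0.4545 W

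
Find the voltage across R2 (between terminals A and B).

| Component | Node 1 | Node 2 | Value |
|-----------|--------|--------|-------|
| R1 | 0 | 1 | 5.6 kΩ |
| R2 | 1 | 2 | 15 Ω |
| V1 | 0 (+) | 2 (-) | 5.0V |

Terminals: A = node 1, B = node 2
R1 and R2 are in series across V1 (node 0 → node 1 → node 2), and the output A–B is taken across R2, so this is a voltage divider.
Series current: I = V1/(R1 + R2) = 5/(5600 + 15) = 5/5615 = 0.0008905 A
V_R2 = I × R2 = V1 × R2/(R1 + R2) = 5 × 15/5615 = 0.01336 V

Final answer: 0.01336 V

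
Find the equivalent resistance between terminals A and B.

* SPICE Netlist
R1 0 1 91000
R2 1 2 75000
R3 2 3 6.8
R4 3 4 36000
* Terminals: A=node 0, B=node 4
Reduce the network between node 0 (A) and node 4 (B) by series/parallel combination:
  Rs1 = R1 + R2 (series, joined only at node 1) = 91000 + 75000 = 166000 Ω
  Rs2 = R3 + Rs1 (series, joined only at node 2) = 6.8 + 166000 = 166000 Ω
  Rs3 = R4 + Rs2 (series, joined only at node 3) = 36000 + 166000 = 202000 Ω
R_eq = 202 kΩ

Final answer: 202 kΩ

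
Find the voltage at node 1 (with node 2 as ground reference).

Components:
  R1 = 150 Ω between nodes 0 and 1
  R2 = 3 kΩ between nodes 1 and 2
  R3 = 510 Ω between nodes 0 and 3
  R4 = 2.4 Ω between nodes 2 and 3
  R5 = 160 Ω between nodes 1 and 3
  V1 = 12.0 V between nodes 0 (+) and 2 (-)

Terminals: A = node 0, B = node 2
Nodal analysis, taking node 2 as the 0 V reference.
Source V1 fixes V_0 = 12 V.
KCL at each unknown node (sum of currents leaving = 0; resistances in Ω):
  Node 1: (V_1 - 12)/150 + (V_1 - 0)/3000 + (V_1 - V_3)/160 = 0
  Node 3: (V_3 - 12)/510 + (V_3 - 0)/2.4 + (V_3 - V_1)/160 = 0
Collecting terms (coefficients in siemens):
  0.01325·V_1 - 0.00625·V_3 = 0.08
  0.4249·V_3 - 0.00625·V_1 = 0.02353
Determinant D = (0.01325)(0.4249) - (-0.00625)(-0.00625) = 0.005591
V_1 = [(0.08)(0.4249) - (-0.00625)(0.02353)]/D = 6.106 V
V_3 = [(0.01325)(0.02353) - (0.08)(-0.00625)]/D = 0.1452 V
The requested potential is V_1 = 6.106 V.

Final answer: V_1 = 6.106 V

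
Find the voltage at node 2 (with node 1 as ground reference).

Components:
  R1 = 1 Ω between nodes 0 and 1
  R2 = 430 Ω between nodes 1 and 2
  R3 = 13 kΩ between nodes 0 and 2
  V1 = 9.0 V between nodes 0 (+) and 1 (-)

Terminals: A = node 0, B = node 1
Nodal analysis, taking node 1 as the 0 V reference.
Source V1 fixes V_0 = 9 V.
KCL at each unknown node (sum of currents leaving = 0; resistances in Ω):
  Node 2: (V_2 - 0)/430 + (V_2 - 9)/13000 = 0
Collecting terms: 0.002403 × V_2 = 0.0006923  =>  V_2 = 0.2882 V
The requested potential is V_2 = 0.2882 V.

Final answer: V_2 = 0.2882 V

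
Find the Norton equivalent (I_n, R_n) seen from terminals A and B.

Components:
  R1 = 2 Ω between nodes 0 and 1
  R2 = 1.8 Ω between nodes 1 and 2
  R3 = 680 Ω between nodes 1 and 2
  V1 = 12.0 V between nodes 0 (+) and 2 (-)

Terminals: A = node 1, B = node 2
Find the Thévenin equivalent first; then I_n = V_th/R_th and R_n = R_th.
Step 1 — V_th is the open-circuit voltage V_A - V_B (nothing connected across the terminals).
Nodal analysis, taking node 2 as the 0 V reference.
Source V1 fixes V_0 = 12 V.
KCL at each unknown node (sum of currents leaving = 0; resistances in Ω):
  Node 1: (V_1 - 12)/2 + (V_1 - 0)/1.8 + (V_1 - 0)/680 = 0
Collecting terms: 1.057 × V_1 = 6  =>  V_1 = 5.676 V
V_th = V_1 - V_2 = 5.676 - 0 = 5.676 V
Step 2 — R_th: zero the source — replace V1 by a short circuit (node 2 merges into node 0) — and find the resistance seen between A (node 1) and B (node 0).
Reduce the network between node 1 (A) and node 0 (B) by series/parallel combination:
  Rp1 = R1 ‖ R2 ‖ R3 (parallel, all between nodes 0 and 1) = 1/(1/2 + 1/1.8 + 1/680) = 0.9461 Ω
R_th = 0.9461 Ω
I_n = V_th/R_th = 5.676/0.9461 = 6 A, and R_n = R_th = 0.9461 Ω

Final answer: I_n = 6 A, R_n = 0.9461 Ω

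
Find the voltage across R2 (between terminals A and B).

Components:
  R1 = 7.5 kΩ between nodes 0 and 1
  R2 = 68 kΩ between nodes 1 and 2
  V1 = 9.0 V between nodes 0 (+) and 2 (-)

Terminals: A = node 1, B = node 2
R1 and R2 are in series across V1 (node 0 → node 1 → node 2), and the output A–B is taken across R2, so this is a voltage divider.
Series current: I = V1/(R1 + R2) = 9/(7500 + 68000) = 9/75500 = 0.0001192 A
V_R2 = I × R2 = V1 × R2/(R1 + R2) = 9 × 68000/75500 = 8.106 V

Final answer: 8.106 V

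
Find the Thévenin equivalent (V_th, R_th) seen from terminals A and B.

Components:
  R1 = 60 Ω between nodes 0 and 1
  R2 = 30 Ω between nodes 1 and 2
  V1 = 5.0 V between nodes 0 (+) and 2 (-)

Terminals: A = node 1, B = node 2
Step 1 — V_th is the open-circuit voltage V_A - V_B (nothing connected across the terminals).
Nodal analysis, taking node 2 as the 0 V reference.
Source V1 fixes V_0 = 5 V.
KCL at each unknown node (sum of currents leaving = 0; resistances in Ω):
  Node 1: (V_1 - 5)/60 + (V_1 - 0)/30 = 0
Collecting terms: 0.05 × V_1 = 0.08333  =>  V_1 = 1.667 V
V_th = V_1 - V_2 = 1.667 - 0 = 1.667 V
Step 2 — R_th: zero the source — replace V1 by a short circuit (node 2 merges into node 0) — and find the resistance seen between A (node 1) and B (node 0).
Reduce the network between node 1 (A) and node 0 (B) by series/parallel combination:
  Rp1 = R1 ‖ R2 (parallel, both between nodes 0 and 1) = 1/(1/60 + 1/30) = 20 Ω
R_th = 20 Ω

Final answer: V_th = 1.667 V, R_th = 20 Ω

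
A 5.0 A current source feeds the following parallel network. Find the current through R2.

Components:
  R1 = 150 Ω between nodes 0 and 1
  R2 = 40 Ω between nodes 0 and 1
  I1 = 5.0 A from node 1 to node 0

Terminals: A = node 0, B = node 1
All resistors sit directly between nodes 0 and 1, so they are in parallel and share one voltage V; the full source current 5 A splits among them.
1/R_par = 1/150 + 1/40 = 0.03167 S  =>  R_par = 31.58 Ω
V = I × R_par = 5 × 31.58 = 157.9 V
I_R2 = V/R2 = 157.9/40 = 3.947 A

Final answer: 3.947 A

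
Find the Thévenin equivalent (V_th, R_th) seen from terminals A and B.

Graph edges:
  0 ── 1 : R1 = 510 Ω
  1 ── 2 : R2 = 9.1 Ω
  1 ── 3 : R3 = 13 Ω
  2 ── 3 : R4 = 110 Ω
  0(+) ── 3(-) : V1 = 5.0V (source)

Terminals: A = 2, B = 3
Step 1 — V_th is the open-circuit voltage V_A - V_B (nothing connected across the terminals).
Nodal analysis, taking node 3 as the 0 V reference.
Source V1 fixes V_0 = 5 V.
KCL at each unknown node (sum of currents leaving = 0; resistances in Ω):
  Node 1: (V_1 - 5)/510 + (V_1 - V_2)/9.1 + (V_1 - 0)/13 = 0
  Node 2: (V_2 - V_1)/9.1 + (V_2 - 0)/110 = 0
Collecting terms (coefficients in siemens):
  0.1888·V_1 - 0.1099·V_2 = 0.009804
  0.119·V_2 - 0.1099·V_1 = 0
Determinant D = (0.1888)(0.119) - (-0.1099)(-0.1099) = 0.01038
V_1 = [(0.009804)(0.119) - (-0.1099)(0)]/D = 0.1123 V
V_2 = [(0.1888)(0) - (0.009804)(-0.1099)]/D = 0.1037 V
V_th = V_2 - V_3 = 0.1037 - 0 = 0.1037 V
Step 2 — R_th: zero the source — replace V1 by a short circuit (node 3 merges into node 0) — and find the resistance seen between A (node 2) and B (node 0).
Reduce the network between node 2 (A) and node 0 (B) by series/parallel combination:
  Rp1 = R1 ‖ R3 (parallel, both between nodes 0 and 1) = 1/(1/510 + 1/13) = 12.68 Ω
  Rs1 = R2 + Rp1 (series, joined only at node 1) = 9.1 + 12.68 = 21.78 Ω
  Rp2 = R4 ‖ Rs1 (parallel, both between nodes 0 and 2) = 1/(1/110 + 1/21.78) = 18.18 Ω
R_th = 18.18 Ω

Final answer: V_th = 0.1037 V, R_th = 18.18 Ω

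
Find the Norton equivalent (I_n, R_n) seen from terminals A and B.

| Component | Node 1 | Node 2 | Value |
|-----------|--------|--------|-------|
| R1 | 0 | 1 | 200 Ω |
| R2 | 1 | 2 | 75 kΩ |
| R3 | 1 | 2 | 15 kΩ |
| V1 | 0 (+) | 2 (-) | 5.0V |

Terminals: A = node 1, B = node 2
Find the Thévenin equivalent first; then I_n = V_th/R_th and R_n = R_th.
Step 1 — V_th is the open-circuit voltage V_A - V_B (nothing connected across the terminals).
Nodal analysis, taking node 2 as the 0 V reference.
Source V1 fixes V_0 = 5 V.
KCL at each unknown node (sum of currents leaving = 0; resistances in Ω):
  Node 1: (V_1 - 5)/200 + (V_1 - 0)/75000 + (V_1 - 0)/15000 = 0
Collecting terms: 0.00508 × V_1 = 0.025  =>  V_1 = 4.921 V
V_th = V_1 - V_2 = 4.921 - 0 = 4.921 V
Step 2 — R_th: zero the source — replace V1 by a short circuit (node 2 merges into node 0) — and find the resistance seen between A (node 1) and B (node 0).
Reduce the network between node 1 (A) and node 0 (B) by series/parallel combination:
  Rp1 = R1 ‖ R2 ‖ R3 (parallel, all between nodes 0 and 1) = 1/(1/200 + 1/75000 + 1/15000) = 196.9 Ω
R_th = 196.9 Ω
I_n = V_th/R_th = 4.921/196.9 = 0.025 A, and R_n = R_th = 196.9 Ω

Final answer: I_n = 0.025 A, R_n = 196.9 Ω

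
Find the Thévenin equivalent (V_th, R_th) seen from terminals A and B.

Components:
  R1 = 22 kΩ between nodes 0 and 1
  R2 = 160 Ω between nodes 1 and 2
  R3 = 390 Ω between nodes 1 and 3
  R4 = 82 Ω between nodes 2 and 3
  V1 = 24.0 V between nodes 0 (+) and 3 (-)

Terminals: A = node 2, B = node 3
Step 1 — V_th is the open-circuit voltage V_A - V_B (nothing connected across the terminals).
Nodal analysis, taking node 3 as the 0 V reference.
Source V1 fixes V_0 = 24 V.
KCL at each unknown node (sum of currents leaving = 0; resistances in Ω):
  Node 1: (V_1 - 24)/22000 + (V_1 - V_2)/160 + (V_1 - 0)/390 = 0
  Node 2: (V_2 - V_1)/160 + (V_2 - 0)/82 = 0
Collecting terms (coefficients in siemens):
  0.00886·V_1 - 0.00625·V_2 = 0.001091
  0.01845·V_2 - 0.00625·V_1 = 0
Determinant D = (0.00886)(0.01845) - (-0.00625)(-0.00625) = 0.0001244
V_1 = [(0.001091)(0.01845) - (-0.00625)(0)]/D = 0.1618 V
V_2 = [(0.00886)(0) - (0.001091)(-0.00625)]/D = 0.05483 V
V_th = V_2 - V_3 = 0.05483 - 0 = 0.05483 V
Step 2 — R_th: zero the source — replace V1 by a short circuit (node 3 merges into node 0) — and find the resistance seen between A (node 2) and B (node 0).
Reduce the network between node 2 (A) and node 0 (B) by series/parallel combination:
  Rp1 = R1 ‖ R3 (parallel, both between nodes 0 and 1) = 1/(1/22000 + 1/390) = 383.2 Ω
  Rs1 = R2 + Rp1 (series, joined only at node 1) = 160 + 383.2 = 543.2 Ω
  Rp2 = R4 ‖ Rs1 (parallel, both between nodes 0 and 2) = 1/(1/82 + 1/543.2) = 71.25 Ω
R_th = 71.25 Ω

Final answer: V_th = 0.05483 V, R_th = 71.25 Ω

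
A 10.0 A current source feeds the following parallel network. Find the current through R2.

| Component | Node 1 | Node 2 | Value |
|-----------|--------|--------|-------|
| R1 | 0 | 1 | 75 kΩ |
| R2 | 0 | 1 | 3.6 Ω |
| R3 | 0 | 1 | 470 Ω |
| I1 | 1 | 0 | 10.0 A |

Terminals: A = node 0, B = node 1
All resistors sit directly between nodes 0 and 1, so they are in parallel and share one voltage V; the full source current 10 A splits among them.
1/R_par = 1/75000 + 1/3.6 + 1/470 = 0.2799 S  =>  R_par = 3.572 Ω
V = I × R_par = 10 × 3.572 = 35.72 V
I_R2 = V/R2 = 35.72/3.6 = 9.924 A

Final answer: 9.924 A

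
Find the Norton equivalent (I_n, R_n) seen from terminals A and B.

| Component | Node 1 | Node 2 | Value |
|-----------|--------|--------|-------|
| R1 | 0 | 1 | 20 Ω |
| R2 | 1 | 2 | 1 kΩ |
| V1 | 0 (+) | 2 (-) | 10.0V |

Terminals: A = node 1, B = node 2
Find the Thévenin equivalent first; then I_n = V_th/R_th and R_n = R_th.
Step 1 — V_th is the open-circuit voltage V_A - V_B (nothing connected across the terminals).
Nodal analysis, taking node 2 as the 0 V reference.
Source V1 fixes V_0 = 10 V.
KCL at each unknown node (sum of currents leaving = 0; resistances in Ω):
  Node 1: (V_1 - 10)/20 + (V_1 - 0)/1000 = 0
Collecting terms: 0.051 × V_1 = 0.5  =>  V_1 = 9.804 V
V_th = V_1 - V_2 = 9.804 - 0 = 9.804 V
Step 2 — R_th: zero the source — replace V1 by a short circuit (node 2 merges into node 0) — and find the resistance seen between A (node 1) and B (node 0).
Reduce the network between node 1 (A) and node 0 (B) by series/parallel combination:
  Rp1 = R1 ‖ R2 (parallel, both between nodes 0 and 1) = 1/(1/20 + 1/1000) = 19.61 Ω
R_th = 19.61 Ω
I_n = V_th/R_th = 9.804/19.61 = 0.5 A, and R_n = R_th = 19.61 Ω

Final answer: I_n = 0.5 A, R_n = 19.61 Ω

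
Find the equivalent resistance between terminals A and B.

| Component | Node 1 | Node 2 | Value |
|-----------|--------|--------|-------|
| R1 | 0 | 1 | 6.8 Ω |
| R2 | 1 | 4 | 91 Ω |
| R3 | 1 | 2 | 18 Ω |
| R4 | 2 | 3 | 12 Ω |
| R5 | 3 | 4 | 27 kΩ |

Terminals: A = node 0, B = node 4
Reduce the network between node 0 (A) and node 4 (B) by series/parallel combination:
  Rs1 = R3 + R4 (series, joined only at node 2) = 18 + 12 = 30 Ω
  Rs2 = R5 + Rs1 (series, joined only at node 3) = 27000 + 30 = 27030 Ω
  Rp1 = R2 ‖ Rs2 (parallel, both between nodes 1 and 4) = 1/(1/91 + 1/27030) = 90.69 Ω
  Rs3 = R1 + Rp1 (series, joined only at node 1) = 6.8 + 90.69 = 97.49 Ω
R_eq = 97.49 Ω

Final answer: 97.49 Ω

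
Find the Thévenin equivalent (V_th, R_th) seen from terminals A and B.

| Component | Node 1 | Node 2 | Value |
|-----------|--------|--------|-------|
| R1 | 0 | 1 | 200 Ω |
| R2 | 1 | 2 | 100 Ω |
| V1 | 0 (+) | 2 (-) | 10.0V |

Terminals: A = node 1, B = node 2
Step 1 — V_th is the open-circuit voltage V_A - V_B (nothing connected across the terminals).
Nodal analysis, taking node 2 as the 0 V reference.
Source V1 fixes V_0 = 10 V.
KCL at each unknown node (sum of currents leaving = 0; resistances in Ω):
  Node 1: (V_1 - 10)/200 + (V_1 - 0)/100 = 0
Collecting terms: 0.015 × V_1 = 0.05  =>  V_1 = 3.333 V
V_th = V_1 - V_2 = 3.333 - 0 = 3.333 V
Step 2 — R_th: zero the source — replace V1 by a short circuit (node 2 merges into node 0) — and find the resistance seen between A (node 1) and B (node 0).
Reduce the network between node 1 (A) and node 0 (B) by series/parallel combination:
  Rp1 = R1 ‖ R2 (parallel, both between nodes 0 and 1) = 1/(1/200 + 1/100) = 66.67 Ω
R_th = 66.67 Ω

Final answer: V_th = 3.333 V, R_th = 66.67 Ω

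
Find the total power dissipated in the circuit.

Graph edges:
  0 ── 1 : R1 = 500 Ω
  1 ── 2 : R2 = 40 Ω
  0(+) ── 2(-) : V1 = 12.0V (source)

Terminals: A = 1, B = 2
Nodal analysis, taking node 2 as the 0 V reference.
Source V1 fixes V_0 = 12 V.
KCL at each unknown node (sum of currents leaving = 0; resistances in Ω):
  Node 1: (V_1 - 12)/500 + (V_1 - 0)/40 = 0
Collecting terms: 0.027 × V_1 = 0.024  =>  V_1 = 0.8889 V
Power in each resistor, P = (ΔV)²/R:
  P_R1 = (12 - 0.8889)²/500 = 0.2469 W
  P_R2 = (0.8889 - 0)²/40 = 0.01975 W
P_total = P_R1 + P_R2 = 0.2667 W

Final answer: 0.2667 W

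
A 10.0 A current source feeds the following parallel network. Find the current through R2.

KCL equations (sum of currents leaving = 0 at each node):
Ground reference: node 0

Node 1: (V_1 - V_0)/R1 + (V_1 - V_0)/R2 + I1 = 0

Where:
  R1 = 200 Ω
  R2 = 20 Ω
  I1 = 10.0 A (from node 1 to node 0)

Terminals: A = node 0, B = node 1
All resistors sit directly between nodes 0 and 1, so they are in parallel and share one voltage V; the full source current 10 A splits among them.
1/R_par = 1/200 + 1/20 = 0.055 S  =>  R_par = 18.18 Ω
V = I × R_par = 10 × 18.18 = 181.8 V
I_R2 = V/R2 = 181.8/20 = 9.091 A

Final answer: 9.091 A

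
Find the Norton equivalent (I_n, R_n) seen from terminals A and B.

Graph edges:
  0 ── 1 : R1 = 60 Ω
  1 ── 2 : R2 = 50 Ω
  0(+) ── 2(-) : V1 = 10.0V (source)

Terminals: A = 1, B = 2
Find the Thévenin equivalent first; then I_n = V_th/R_th and R_n = R_th.
Step 1 — V_th is the open-circuit voltage V_A - V_B (nothing connected across the terminals).
Nodal analysis, taking node 2 as the 0 V reference.
Source V1 fixes V_0 = 10 V.
KCL at each unknown node (sum of currents leaving = 0; resistances in Ω):
  Node 1: (V_1 - 10)/60 + (V_1 - 0)/50 = 0
Collecting terms: 0.03667 × V_1 = 0.1667  =>  V_1 = 4.545 V
V_th = V_1 - V_2 = 4.545 - 0 = 4.545 V
Step 2 — R_th: zero the source — replace V1 by a short circuit (node 2 merges into node 0) — and find the resistance seen between A (node 1) and B (node 0).
Reduce the network between node 1 (A) and node 0 (B) by series/parallel combination:
  Rp1 = R1 ‖ R2 (parallel, both between nodes 0 and 1) = 1/(1/60 + 1/50) = 27.27 Ω
R_th = 27.27 Ω
I_n = V_th/R_th = 4.545/27.27 = 0.1667 A, and R_n = R_th = 27.27 Ω

Final answer: I_n = 0.1667 A, R_n = 27.27 Ω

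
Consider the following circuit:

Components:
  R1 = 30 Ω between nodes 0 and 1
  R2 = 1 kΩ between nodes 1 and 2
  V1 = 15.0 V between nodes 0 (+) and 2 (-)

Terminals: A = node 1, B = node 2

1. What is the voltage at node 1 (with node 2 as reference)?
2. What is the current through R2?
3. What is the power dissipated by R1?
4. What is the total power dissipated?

Nodal analysis, taking node 2 as the 0 V reference.
Source V1 fixes V_0 = 15 V.
KCL at each unknown node (sum of currents leaving = 0; resistances in Ω):
  Node 1: (V_1 - 15)/30 + (V_1 - 0)/1000 = 0
Collecting terms: 0.03433 × V_1 = 0.5  =>  V_1 = 14.56 V
Part 1:
  Read off the nodal solution: V_1 = 14.56 V
Part 2:
  I_R2 = (V_1 - V_2)/R2 = (14.56 - 0)/1000 = 0.01456 A
  Magnitude: I_R2 = 0.01456 A
Part 3:
  I_R1 = (V_0 - V_1)/R1 = (15 - 14.56)/30 = 0.01456 A
  P_R1 = I_R1² × R1 = (0.01456)² × 30 = 0.006363 W
Part 4:
  Power in each resistor, P = (ΔV)²/R:
    P_R1 = (15 - 14.56)²/30 = 0.006363 W
    P_R2 = (14.56 - 0)²/1000 = 0.2121 W
  P_total = P_R1 + P_R2 = 0.2184 W

Final answers:
1. V_1 = 14.56 V
2. I_R2 = 0.01456 A
3. P_R1 = 0.006363 W
4. P_total = 0.2184 W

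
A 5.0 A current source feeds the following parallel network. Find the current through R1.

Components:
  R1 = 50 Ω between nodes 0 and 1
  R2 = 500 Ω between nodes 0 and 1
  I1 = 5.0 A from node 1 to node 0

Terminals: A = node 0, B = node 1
All resistors sit directly between nodes 0 and 1, so they are in parallel and share one voltage V; the full source current 5 A splits among them.
1/R_par = 1/50 + 1/500 = 0.022 S  =>  R_par = 45.45 Ω
V = I × R_par = 5 × 45.45 = 227.3 V
I_R1 = V/R1 = 227.3/50 = 4.545 A

Final answer: 4.545 A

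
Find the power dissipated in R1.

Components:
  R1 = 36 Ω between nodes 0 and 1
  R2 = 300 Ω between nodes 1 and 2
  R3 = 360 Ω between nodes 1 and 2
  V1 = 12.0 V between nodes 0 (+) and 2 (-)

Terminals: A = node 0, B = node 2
Nodal analysis, taking node 2 as the 0 V reference.
Source V1 fixes V_0 = 12 V.
KCL at each unknown node (sum of currents leaving = 0; resistances in Ω):
  Node 1: (V_1 - 12)/36 + (V_1 - 0)/300 + (V_1 - 0)/360 = 0
Collecting terms: 0.03389 × V_1 = 0.3333  =>  V_1 = 9.836 V
I_R1 = (V_0 - V_1)/R1 = (12 - 9.836)/36 = 0.06011 A
P_R1 = I_R1² × R1 = (0.06011)² × 36 = 0.1301 W

Final answer: 0.1301 W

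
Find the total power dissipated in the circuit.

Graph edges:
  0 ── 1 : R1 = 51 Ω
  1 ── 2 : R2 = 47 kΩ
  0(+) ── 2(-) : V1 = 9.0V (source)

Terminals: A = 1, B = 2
Nodal analysis, taking node 2 as the 0 V reference.
Source V1 fixes V_0 = 9 V.
KCL at each unknown node (sum of currents leaving = 0; resistances in Ω):
  Node 1: (V_1 - 9)/51 + (V_1 - 0)/47000 = 0
Collecting terms: 0.01963 × V_1 = 0.1765  =>  V_1 = 8.99 V
Power in each resistor, P = (ΔV)²/R:
  P_R1 = (9 - 8.99)²/51 = 0.000001866 W
  P_R2 = (8.99 - 0)²/47000 = 0.00172 W
P_total = P_R1 + P_R2 = 0.001722 W

Final answer: 0.001722 W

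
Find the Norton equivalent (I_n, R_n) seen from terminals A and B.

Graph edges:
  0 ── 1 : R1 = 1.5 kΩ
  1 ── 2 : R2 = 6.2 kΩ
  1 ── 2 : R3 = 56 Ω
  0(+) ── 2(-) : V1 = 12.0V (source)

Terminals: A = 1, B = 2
Find the Thévenin equivalent first; then I_n = V_th/R_th and R_n = R_th.
Step 1 — V_th is the open-circuit voltage V_A - V_B (nothing connected across the terminals).
Nodal analysis, taking node 2 as the 0 V reference.
Source V1 fixes V_0 = 12 V.
KCL at each unknown node (sum of currents leaving = 0; resistances in Ω):
  Node 1: (V_1 - 12)/1500 + (V_1 - 0)/6200 + (V_1 - 0)/56 = 0
Collecting terms: 0.01869 × V_1 = 0.008  =>  V_1 = 0.4281 V
V_th = V_1 - V_2 = 0.4281 - 0 = 0.4281 V
Step 2 — R_th: zero the source — replace V1 by a short circuit (node 2 merges into node 0) — and find the resistance seen between A (node 1) and B (node 0).
Reduce the network between node 1 (A) and node 0 (B) by series/parallel combination:
  Rp1 = R1 ‖ R2 ‖ R3 (parallel, all between nodes 0 and 1) = 1/(1/1500 + 1/6200 + 1/56) = 53.52 Ω
R_th = 53.52 Ω
I_n = V_th/R_th = 0.4281/53.52 = 0.008 A, and R_n = R_th = 53.52 Ω

Final answer: I_n = 0.008 A, R_n = 53.52 Ω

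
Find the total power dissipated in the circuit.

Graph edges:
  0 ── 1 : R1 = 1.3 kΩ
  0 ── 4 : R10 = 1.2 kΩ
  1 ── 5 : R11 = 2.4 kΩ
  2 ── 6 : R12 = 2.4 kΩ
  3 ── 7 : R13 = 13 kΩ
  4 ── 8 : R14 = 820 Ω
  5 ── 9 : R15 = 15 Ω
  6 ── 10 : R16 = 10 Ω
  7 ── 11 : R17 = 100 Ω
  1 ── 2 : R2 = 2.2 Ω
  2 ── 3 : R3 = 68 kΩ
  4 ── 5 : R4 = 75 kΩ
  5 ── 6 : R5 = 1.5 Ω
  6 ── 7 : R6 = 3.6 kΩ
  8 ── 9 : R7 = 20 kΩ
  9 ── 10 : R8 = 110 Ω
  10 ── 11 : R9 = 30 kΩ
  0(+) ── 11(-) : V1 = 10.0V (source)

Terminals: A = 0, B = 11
Nodal analysis, taking node 11 as the 0 V reference.
Source V1 fixes V_0 = 10 V.
KCL at each unknown node (sum of currents leaving = 0; resistances in Ω):
  Node 1: (V_1 - 10)/1300 + (V_1 - V_2)/2.2 + (V_1 - V_5)/2400 = 0
  Node 2: (V_2 - V_1)/2.2 + (V_2 - V_3)/68000 + (V_2 - V_6)/2400 = 0
  Node 3: (V_3 - V_2)/68000 + (V_3 - V_7)/13000 = 0
  Node 4: (V_4 - V_5)/75000 + (V_4 - 10)/1200 + (V_4 - V_8)/820 = 0
  Node 5: (V_5 - V_4)/75000 + (V_5 - V_6)/1.5 + (V_5 - V_1)/2400 + (V_5 - V_9)/15 = 0
  Node 6: (V_6 - V_5)/1.5 + (V_6 - V_7)/3600 + (V_6 - V_2)/2400 + (V_6 - V_10)/10 = 0
  Node 7: (V_7 - V_6)/3600 + (V_7 - V_3)/13000 + (V_7 - 0)/100 = 0
  Node 8: (V_8 - V_9)/20000 + (V_8 - V_4)/820 = 0
  Node 9: (V_9 - V_8)/20000 + (V_9 - V_10)/110 + (V_9 - V_5)/15 = 0
  Node 10: (V_10 - V_9)/110 + (V_10 - 0)/30000 + (V_10 - V_6)/10 = 0
Collecting terms (coefficients in siemens):
  0.4557·V_1 - 0.4545·V_2 - 0.0004167·V_5 = 0.007692
  0.455·V_2 - 0.4545·V_1 - 0.00001471·V_3 - 0.0004167·V_6 = 0
  0.00009163·V_3 - 0.00001471·V_2 - 0.00007692·V_7 = 0
  0.002066·V_4 - 0.00001333·V_5 - 0.00122·V_8 = 0.008333
  0.7338·V_5 - 0.0004167·V_1 - 0.00001333·V_4 - 0.6667·V_6 - 0.06667·V_9 = 0
  0.7674·V_6 - 0.0004167·V_2 - 0.6667·V_5 - 0.0002778·V_7 - 0.1·V_10 = 0
  0.01035·V_7 - 0.00007692·V_3 - 0.0002778·V_6 = 0
  0.00127·V_8 - 0.00122·V_4 - 0.00005·V_9 = 0
  0.07581·V_9 - 0.06667·V_5 - 0.00005·V_8 - 0.009091·V_10 = 0
  0.1091·V_10 - 0.1·V_6 - 0.009091·V_9 = 0
Solving these 10 simultaneous equations (Gaussian elimination) gives:
  V_1 = 7.834 V, V_2 = 7.832 V, V_3 = 1.4 V, V_4 = 9.722 V
  V_5 = 5.948 V, V_6 = 5.947 V, V_7 = 0.1699 V, V_8 = 9.574 V
  V_9 = 5.95 V, V_10 = 5.945 V
Power in each resistor, P = (ΔV)²/R:
  P_R1 = (10 - 7.834)²/1300 = 0.003608 W
  P_R2 = (7.834 - 7.832)²/2.2 = 0.000001704 W
  P_R3 = (7.832 - 1.4)²/68000 = 0.0006085 W
  P_R4 = (9.722 - 5.948)²/75000 = 0.0001899 W
  P_R5 = (5.948 - 5.947)²/1.5 = 0.000001416 W
  P_R6 = (5.947 - 0.1699)²/3600 = 0.00927 W
  P_R7 = (9.574 - 5.95)²/20000 = 0.0006564 W
  P_R8 = (5.95 - 5.945)²/110 = 0.0000002288 W
  P_R9 = (5.945 - 0)²/30000 = 0.001178 W
  P_R10 = (10 - 9.722)²/1200 = 0.0000643 W
  P_R11 = (7.834 - 5.948)²/2400 = 0.001482 W
  P_R12 = (7.832 - 5.947)²/2400 = 0.001481 W
  P_R13 = (1.4 - 0.1699)²/13000 = 0.0001163 W
  P_R14 = (9.722 - 9.574)²/820 = 0.00002691 W
  P_R15 = (5.948 - 5.95)²/15 = 0.0000002756 W
  P_R16 = (5.947 - 5.945)²/10 = 0.0000002328 W
  P_R17 = (0.1699 - 0)²/100 = 0.0002888 W
P_total = P_R1 + P_R2 + P_R3 + P_R4 + P_R5 + P_R6 + P_R7 + P_R8 + P_R9 + P_R10 + P_R11 + P_R12 + P_R13 + P_R14 + P_R15 + P_R16 + P_R17 = 0.01897 W

Final answer: 0.01897 W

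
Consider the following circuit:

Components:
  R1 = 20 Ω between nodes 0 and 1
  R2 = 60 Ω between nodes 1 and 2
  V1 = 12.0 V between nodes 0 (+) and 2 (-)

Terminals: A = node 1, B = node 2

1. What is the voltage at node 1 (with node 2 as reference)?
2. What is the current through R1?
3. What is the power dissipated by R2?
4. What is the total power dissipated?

Nodal analysis, taking node 2 as the 0 V reference.
Source V1 fixes V_0 = 12 V.
KCL at each unknown node (sum of currents leaving = 0; resistances in Ω):
  Node 1: (V_1 - 12)/20 + (V_1 - 0)/60 = 0
Collecting terms: 0.06667 × V_1 = 0.6  =>  V_1 = 9 V
Part 1:
  Read off the nodal solution: V_1 = 9 V
Part 2:
  I_R1 = (V_0 - V_1)/R1 = (12 - 9)/20 = 0.15 A
  Magnitude: I_R1 = 0.15 A
Part 3:
  I_R2 = (V_1 - V_2)/R2 = (9 - 0)/60 = 0.15 A
  P_R2 = I_R2² × R2 = (0.15)² × 60 = 1.35 W
Part 4:
  Power in each resistor, P = (ΔV)²/R:
    P_R1 = (12 - 9)²/20 = 0.45 W
    P_R2 = (9 - 0)²/60 = 1.35 W
  P_total = P_R1 + P_R2 = 1.8 W

Final answers:
1. V_1 = 9 V
2. I_R1 = 0.15 A
3. P_R2 = 1.35 W
4. P_total = 1.8 W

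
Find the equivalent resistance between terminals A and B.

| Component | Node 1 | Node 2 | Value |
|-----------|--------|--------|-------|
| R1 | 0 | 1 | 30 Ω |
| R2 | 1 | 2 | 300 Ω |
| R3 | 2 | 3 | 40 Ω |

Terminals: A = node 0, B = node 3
Reduce the network between node 0 (A) and node 3 (B) by series/parallel combination:
  Rs1 = R1 + R2 (series, joined only at node 1) = 30 + 300 = 330 Ω
  Rs2 = R3 + Rs1 (series, joined only at node 2) = 40 + 330 = 370 Ω
R_eq = 370 Ω

Final answer: 370 Ω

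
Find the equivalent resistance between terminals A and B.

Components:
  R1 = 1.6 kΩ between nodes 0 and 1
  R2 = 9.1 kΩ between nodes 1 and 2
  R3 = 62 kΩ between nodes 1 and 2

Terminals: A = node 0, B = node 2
Reduce the network between node 0 (A) and node 2 (B) by series/parallel combination:
  Rp1 = R2 ‖ R3 (parallel, both between nodes 1 and 2) = 1/(1/9100 + 1/62000) = 7935 Ω
  Rs1 = R1 + Rp1 (series, joined only at node 1) = 1600 + 7935 = 9535 Ω
R_eq = 9.535 kΩ

Final answer: 9.535 kΩ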